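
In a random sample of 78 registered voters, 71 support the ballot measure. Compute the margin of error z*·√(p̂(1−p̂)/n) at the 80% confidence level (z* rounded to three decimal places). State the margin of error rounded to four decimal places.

ME = 0.0415

p̂ = 71/78 = 0.91026.
Standard error of p̂: √(0.081690/78) = √0.001047304 = 0.032362.
z* = 1.282 at the 80% level.
Margin of error = z*·SE = 1.282 × 0.032362 = 0.0415.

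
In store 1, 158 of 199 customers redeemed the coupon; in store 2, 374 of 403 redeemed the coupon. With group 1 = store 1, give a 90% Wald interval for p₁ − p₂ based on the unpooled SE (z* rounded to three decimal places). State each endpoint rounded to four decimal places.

p̂₁ = 0.79397, p̂₂ = 0.92804, so the observed difference is -0.13407.
Unpooled SE = √(p̂₁(1−p̂₁)/n₁ + p̂₂(1−p̂₂)/n₂) = √(0.000822019 + 0.000165712) = 0.031428.
The 90% critical value is z* = 1.645. Margin of error = 0.05170.
So the interval runs from -0.1858 to -0.0824.

(-0.1858, -0.0824)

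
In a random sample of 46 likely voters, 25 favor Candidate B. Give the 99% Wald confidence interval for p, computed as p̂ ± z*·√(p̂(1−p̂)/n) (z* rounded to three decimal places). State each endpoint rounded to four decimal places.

(0.3543, 0.7327)

p̂ = 25/46 = 0.54348.
SE(p̂) = √(0.54348·0.45652/46) = 0.073442.
z* = 2.576 at the 99% level.
Margin = 2.576·0.073442 = 0.18919.
CI: 0.54348 ± 0.18919 = (0.3543, 0.7327).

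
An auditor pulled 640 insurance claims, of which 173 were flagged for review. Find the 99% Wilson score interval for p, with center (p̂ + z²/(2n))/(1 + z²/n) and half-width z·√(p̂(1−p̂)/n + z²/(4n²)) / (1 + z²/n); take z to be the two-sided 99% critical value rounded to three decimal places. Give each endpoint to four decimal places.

(0.2276, 0.3177)

Here p̂ = 173/640 = 0.27031 and z = 2.576 (z² = 6.635776).
Denominator 1 + z²/n = 1 + 6.635776/640 = 1.010368.
Center = (0.27031 + 0.005184)/1.010368 = 0.27267.
Radicand: p̂(1−p̂)/n + z²/(4n²) = 0.000308193 + 0.000004050 = 0.000312243.
Half-width = 2.576·√0.000312243/1.010368 = 0.04505.
CI: 0.27267 ± 0.04505 = (0.2276, 0.3177).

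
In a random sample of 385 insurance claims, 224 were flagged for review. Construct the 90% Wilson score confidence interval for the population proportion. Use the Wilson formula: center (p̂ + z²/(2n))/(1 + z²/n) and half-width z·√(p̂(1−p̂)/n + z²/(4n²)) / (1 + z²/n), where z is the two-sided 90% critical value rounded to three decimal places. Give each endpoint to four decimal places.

(0.5400, 0.6225)

Here p̂ = 224/385 = 0.58182 and z = 1.645 (z² = 2.706025).
1 + z²/n = 1.007029.
Adjusted center: (0.58182 + z²/(2n))/1.007029 = 0.58125.
Radicand: p̂(1−p̂)/n + z²/(4n²) = 0.000631963 + 0.000004564 = 0.000636527.
Half-width = z·√(radicand)/denom = 1.645·0.025229/1.007029 = 0.04121.
CI: 0.58125 ± 0.04121 = (0.5400, 0.6225).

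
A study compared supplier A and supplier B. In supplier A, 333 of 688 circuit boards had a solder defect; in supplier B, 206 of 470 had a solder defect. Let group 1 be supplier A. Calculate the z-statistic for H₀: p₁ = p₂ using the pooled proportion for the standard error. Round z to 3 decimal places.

p̂₁ = 333/688 = 0.48401, p̂₂ = 206/470 = 0.43830.
Pooling: p̂ = 539/1158 = 0.46546.
SE = √[p̂(1−p̂)(1/n₁+1/n₂)] = √[0.46546·0.53454·(1/688+1/470)] ≈ 0.029850.
z = (p̂₁ − p̂₂)/SE = (0.48401 − 0.43830)/0.029850 = 0.04571/0.029850 = 1.531.

z = 1.531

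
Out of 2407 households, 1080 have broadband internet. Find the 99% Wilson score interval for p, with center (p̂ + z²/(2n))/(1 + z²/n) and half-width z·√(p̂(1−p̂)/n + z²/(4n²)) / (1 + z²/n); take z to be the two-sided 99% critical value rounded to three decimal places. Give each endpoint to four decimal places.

Here p̂ = 1080/2407 = 0.44869 and z = 2.576 (z² = 6.635776).
1 + z²/n = 1.002757.
Adjusted center: (0.44869 + z²/(2n))/1.002757 = 0.44883.
Radicand: p̂(1−p̂)/n + z²/(4n²) = 0.000102770 + 0.000000286 = 0.000103056.
Half-width = 2.576·√0.000103056/1.002757 = 0.02608.
So the interval runs from 0.4228 to 0.4749.

(0.4228, 0.4749)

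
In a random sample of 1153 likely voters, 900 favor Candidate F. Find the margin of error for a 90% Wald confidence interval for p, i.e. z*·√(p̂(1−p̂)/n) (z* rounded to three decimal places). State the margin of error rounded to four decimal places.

ME = 0.0200

The sample proportion is 900/1153 = 0.78057.
Standard error of p̂: √(0.171279/1153) = √0.000148551 = 0.012188.
z* = 1.645 at the 90% level.
Margin of error = z*·SE = 1.645 × 0.012188 = 0.0200.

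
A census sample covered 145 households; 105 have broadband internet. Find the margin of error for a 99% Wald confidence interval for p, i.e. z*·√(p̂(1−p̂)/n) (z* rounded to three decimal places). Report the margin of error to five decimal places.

Sample proportion p̂ = 105/145 = 0.72414.
SE(p̂) = √(0.72414·0.27586/145) = 0.037117.
For 99% confidence, z* = 2.576.
ME = 2.576·0.037117 = 0.09561.

ME = 0.09561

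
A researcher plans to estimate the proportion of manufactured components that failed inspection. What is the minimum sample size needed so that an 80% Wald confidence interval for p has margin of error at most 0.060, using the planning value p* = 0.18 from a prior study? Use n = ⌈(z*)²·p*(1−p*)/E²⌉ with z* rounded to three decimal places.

For 80% confidence, z* = 1.282.
p*(1−p*) = 0.1476.
Required n before rounding: 1.643524 × 0.1476 / 0.060² = 67.384.
⌈67.384⌉ = 68.

n = 68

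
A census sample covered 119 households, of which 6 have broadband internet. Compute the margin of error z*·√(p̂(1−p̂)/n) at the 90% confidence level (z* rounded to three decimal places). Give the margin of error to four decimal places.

Sample proportion p̂ = 6/119 = 0.05042.
SE = √(p̂(1−p̂)/n) = √(0.047878/119) = 0.020058.
The 90% critical value is z* = 1.645.
ME = 1.645·0.020058 = 0.0330.

ME = 0.0330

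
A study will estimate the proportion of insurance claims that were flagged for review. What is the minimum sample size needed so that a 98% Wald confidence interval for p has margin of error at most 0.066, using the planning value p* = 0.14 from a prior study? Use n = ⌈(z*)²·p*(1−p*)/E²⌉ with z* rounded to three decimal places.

n = 150

The 98% critical value is z* = 2.326.
p*(1−p*) = 0.14·0.86 = 0.1204.
Required n before rounding: 5.410276 × 0.1204 / 0.066² = 149.540.
Rounding up, n = 150.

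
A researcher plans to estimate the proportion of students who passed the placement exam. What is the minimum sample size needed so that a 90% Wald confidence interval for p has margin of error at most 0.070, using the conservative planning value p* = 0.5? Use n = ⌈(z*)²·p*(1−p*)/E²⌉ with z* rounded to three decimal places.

For 90% confidence, z* = 1.645.
p*(1−p*) = 0.50·0.50 = 0.2500.
(z*)²·p*(1−p*)/E² = 2.706025·0.2500/0.004900 = 138.062.
Rounding up, n = 139.

n = 139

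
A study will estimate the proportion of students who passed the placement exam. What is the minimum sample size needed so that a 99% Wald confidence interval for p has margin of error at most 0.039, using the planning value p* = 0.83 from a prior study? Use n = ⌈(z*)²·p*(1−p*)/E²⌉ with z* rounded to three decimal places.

z* = 2.576 at the 99% level.
p*(1−p*) = 0.83·0.17 = 0.1411.
(z*)²·p*(1−p*)/E² = 6.635776·0.1411/0.001521 = 615.587.
Rounding up, n = 616.

n = 616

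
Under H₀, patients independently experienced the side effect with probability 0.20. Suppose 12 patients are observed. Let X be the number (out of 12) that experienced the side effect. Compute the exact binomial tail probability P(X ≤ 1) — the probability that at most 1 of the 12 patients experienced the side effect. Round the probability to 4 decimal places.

P = 0.2749

X is binomial with n = 12 and p = 0.20.
P(X ≤ 1) = C(12,0)·0.20^0·0.80^12 + C(12,1)·0.20^1·0.80^11.
= 0.068719 + 0.206158 = 0.2749.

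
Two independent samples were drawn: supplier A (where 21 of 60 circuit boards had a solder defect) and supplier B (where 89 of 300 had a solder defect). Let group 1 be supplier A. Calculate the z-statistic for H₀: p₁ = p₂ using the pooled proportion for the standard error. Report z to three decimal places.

p̂₁ = 21/60 = 0.35000, p̂₂ = 89/300 = 0.29667.
Pooling: p̂ = 110/360 = 0.30556.
Pooled SE = √[0.2121914·0.02000000] ≈ 0.065145.
z = (p̂₁ − p̂₂)/SE = (0.35000 − 0.29667)/0.065145 = 0.05333/0.065145 = 0.819.

z = 0.819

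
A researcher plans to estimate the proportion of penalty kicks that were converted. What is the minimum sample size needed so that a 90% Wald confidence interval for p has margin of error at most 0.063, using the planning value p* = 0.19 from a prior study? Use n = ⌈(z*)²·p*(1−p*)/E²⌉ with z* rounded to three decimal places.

n = 105

z* = 1.645 at the 90% level.
p*(1−p*) = 0.19·0.81 = 0.1539.
Required n before rounding: 2.706025 × 0.1539 / 0.063² = 104.927.
⌈104.927⌉ = 105.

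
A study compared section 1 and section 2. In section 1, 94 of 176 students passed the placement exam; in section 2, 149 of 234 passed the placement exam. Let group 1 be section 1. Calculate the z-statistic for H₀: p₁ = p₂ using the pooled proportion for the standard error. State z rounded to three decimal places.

z = -2.094

p̂₁ = 94/176 = 0.53409, p̂₂ = 149/234 = 0.63675.
Pooled p̂ = (94+149)/(176+234) = 243/410 = 0.59268.
SE = √[p̂(1−p̂)(1/n₁+1/n₂)] = √[0.59268·0.40732·(1/176+1/234)] ≈ 0.049024.
z = -0.10266/0.049024 = -2.094.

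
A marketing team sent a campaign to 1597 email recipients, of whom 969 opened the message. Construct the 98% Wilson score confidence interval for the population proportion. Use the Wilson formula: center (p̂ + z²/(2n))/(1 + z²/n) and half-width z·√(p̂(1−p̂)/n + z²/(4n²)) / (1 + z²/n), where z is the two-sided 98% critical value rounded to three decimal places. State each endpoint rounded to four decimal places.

(0.5780, 0.6348)

Here p̂ = 969/1597 = 0.60676 and z = 2.326 (z² = 5.410276).
Denominator 1 + z²/n = 1 + 5.410276/1597 = 1.003388.
Adjusted center: (0.60676 + z²/(2n))/1.003388 = 0.60640.
Radicand: p̂(1−p̂)/n + z²/(4n²) = 0.000149406 + 0.000000530 = 0.000149936.
Half-width = 2.326·√0.000149936/1.003388 = 0.02839.
So the interval runs from 0.5780 to 0.6348.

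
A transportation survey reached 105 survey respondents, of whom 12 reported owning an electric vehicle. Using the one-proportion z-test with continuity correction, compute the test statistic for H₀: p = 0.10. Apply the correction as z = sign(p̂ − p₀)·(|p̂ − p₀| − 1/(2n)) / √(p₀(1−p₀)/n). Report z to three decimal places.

z = 0.325

With x = 12 successes in n = 105, p̂ = 0.11429. p̂ − p₀ = 0.014286.
Continuity correction 1/(2n) = 1/210 = 0.004762.
Corrected numerator: |0.014286| − 0.004762 = 0.009524.
Null standard error: √(0.10·0.90/105) = √0.000857143 = 0.029277.
z = +0.009524/0.029277 = 0.325.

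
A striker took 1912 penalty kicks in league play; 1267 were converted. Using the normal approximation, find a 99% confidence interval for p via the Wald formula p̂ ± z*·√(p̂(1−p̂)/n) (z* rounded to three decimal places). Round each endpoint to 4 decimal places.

(0.6348, 0.6905)

p̂ = 1267/1912 = 0.66266.
SE(p̂) = √(0.66266·0.33734/1912) = 0.010813.
z* = 2.576 at the 99% level.
Margin of error: 2.576 × 0.010813 = 0.02785.
So the interval runs from 0.6348 to 0.6905.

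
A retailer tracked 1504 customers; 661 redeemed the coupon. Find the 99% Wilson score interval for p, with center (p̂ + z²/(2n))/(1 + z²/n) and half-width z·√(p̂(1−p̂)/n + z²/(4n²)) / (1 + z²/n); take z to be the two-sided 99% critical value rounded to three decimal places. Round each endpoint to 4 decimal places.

Here p̂ = 661/1504 = 0.43949 and z = 2.576 (z² = 6.635776).
1 + z²/n = 1.004412.
Center = (0.43949 + 0.002206)/1.004412 = 0.43976.
Radicand: p̂(1−p̂)/n + z²/(4n²) = 0.000163789 + 0.000000733 = 0.000164522.
Half-width = 2.576·√0.000164522/1.004412 = 0.03290.
CI: 0.43976 ± 0.03290 = (0.4069, 0.4727).

(0.4069, 0.4727)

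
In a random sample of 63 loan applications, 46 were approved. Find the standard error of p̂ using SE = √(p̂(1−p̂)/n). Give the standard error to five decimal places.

p̂ = 46/63 = 0.73016.
p̂(1−p̂) = 0.197026.
Dividing by n and taking the root: √0.003127397 = 0.05592.

SE = 0.05592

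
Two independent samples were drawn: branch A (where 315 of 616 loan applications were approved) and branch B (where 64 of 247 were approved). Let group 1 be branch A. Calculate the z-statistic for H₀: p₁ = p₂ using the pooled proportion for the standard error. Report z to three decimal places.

z = 6.749

Sample proportions: p̂₁ = 315/616 = 0.51136 and p̂₂ = 64/247 = 0.25911.
Pooling: p̂ = 379/863 = 0.43917.
Pooled SE = √[0.2462992·0.00567196] ≈ 0.037376.
z = (p̂₁ − p̂₂)/SE = (0.51136 − 0.25911)/0.037376 = 0.25225/0.037376 = 6.749.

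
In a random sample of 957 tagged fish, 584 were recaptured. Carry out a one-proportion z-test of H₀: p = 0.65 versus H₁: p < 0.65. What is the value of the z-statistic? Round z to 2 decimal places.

z = -2.58

Sample proportion p̂ = 584/957 = 0.61024.
Null standard error: √(0.65·0.35/957) = √0.000237722 = 0.015418.
Test statistic: z = -0.03976/0.015418 = -2.58.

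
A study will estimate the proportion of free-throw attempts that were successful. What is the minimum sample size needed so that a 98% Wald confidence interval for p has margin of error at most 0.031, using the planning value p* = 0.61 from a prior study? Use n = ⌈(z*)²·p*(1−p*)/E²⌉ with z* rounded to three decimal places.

n = 1340

The 98% critical value is z* = 2.326.
p*(1−p*) = 0.61·0.39 = 0.2379.
Required n before rounding: 5.410276 × 0.2379 / 0.031² = 1339.339.
⌈1339.339⌉ = 1340.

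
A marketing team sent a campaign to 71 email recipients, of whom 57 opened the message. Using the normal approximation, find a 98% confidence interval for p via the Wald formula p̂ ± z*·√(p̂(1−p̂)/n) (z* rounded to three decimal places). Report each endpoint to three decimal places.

(0.693, 0.913)

The sample proportion is 57/71 = 0.80282.
SE = √(p̂(1−p̂)/n) = √(0.158302/71) = 0.047219.
For 98% confidence, z* = 2.326.
Margin of error: 2.326 × 0.047219 = 0.10983.
Interval: 0.80282 ± 0.10983 → (0.693, 0.913).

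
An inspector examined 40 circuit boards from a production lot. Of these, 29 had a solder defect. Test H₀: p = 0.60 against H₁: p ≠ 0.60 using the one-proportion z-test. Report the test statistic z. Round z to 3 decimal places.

z = 1.614

The sample proportion is 29/40 = 0.72500.
Under H₀, SE = √(p₀(1−p₀)/n) = √(0.60·0.40/40) = √0.006000000 = 0.077460.
z = (p̂ − p₀)/SE = (0.72500 − 0.60)/0.077460 = 1.614.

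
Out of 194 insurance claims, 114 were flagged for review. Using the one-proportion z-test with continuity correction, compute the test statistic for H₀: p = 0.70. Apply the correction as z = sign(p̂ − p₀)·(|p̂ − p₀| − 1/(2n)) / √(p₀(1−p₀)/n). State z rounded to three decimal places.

z = -3.337

The sample proportion is 114/194 = 0.58763. p̂ − p₀ = -0.112371.
Continuity correction 1/(2n) = 1/388 = 0.002577.
Corrected numerator: |-0.112371| − 0.002577 = 0.109794.
SE₀ = √(0.70·0.30/194) = 0.032901.
z = (−)0.109794/0.032901 = -3.337.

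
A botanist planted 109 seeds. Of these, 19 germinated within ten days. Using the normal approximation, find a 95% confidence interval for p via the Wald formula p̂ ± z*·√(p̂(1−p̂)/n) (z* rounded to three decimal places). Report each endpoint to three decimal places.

With x = 19 successes in n = 109, p̂ = 0.17431.
SE(p̂) = √(0.17431·0.82569/109) = 0.036338.
z* = 1.960 at the 95% level.
Margin = 1.960·0.036338 = 0.07122.
CI: 0.17431 ± 0.07122 = (0.103, 0.246).

(0.103, 0.246)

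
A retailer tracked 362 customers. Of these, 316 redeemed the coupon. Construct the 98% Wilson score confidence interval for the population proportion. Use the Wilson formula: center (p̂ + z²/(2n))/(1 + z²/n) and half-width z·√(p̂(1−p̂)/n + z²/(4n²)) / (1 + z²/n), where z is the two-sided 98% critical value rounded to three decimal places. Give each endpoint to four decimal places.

(0.8266, 0.9082)

p̂ = 316/362 = 0.87293; z = 2.326, so z² = 5.410276.
Denominator 1 + z²/n = 1 + 5.410276/362 = 1.014946.
Adjusted center: (0.87293 + z²/(2n))/1.014946 = 0.86744.
Radicand: p̂(1−p̂)/n + z²/(4n²) = 0.000306421 + 0.000010321 = 0.000316742.
Half-width = 2.326·√0.000316742/1.014946 = 0.04079.
Interval: 0.86744 ± 0.04079 → (0.8266, 0.9082).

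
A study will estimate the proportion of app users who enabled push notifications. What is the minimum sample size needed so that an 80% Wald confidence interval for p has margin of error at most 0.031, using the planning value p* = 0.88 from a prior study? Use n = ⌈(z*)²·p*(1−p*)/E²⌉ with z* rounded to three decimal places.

n = 181

The 80% critical value is z* = 1.282.
p*(1−p*) = 0.88·0.12 = 0.1056.
(z*)²·p*(1−p*)/E² = 1.643524·0.1056/0.000961 = 180.600.
Rounding up, n = 181.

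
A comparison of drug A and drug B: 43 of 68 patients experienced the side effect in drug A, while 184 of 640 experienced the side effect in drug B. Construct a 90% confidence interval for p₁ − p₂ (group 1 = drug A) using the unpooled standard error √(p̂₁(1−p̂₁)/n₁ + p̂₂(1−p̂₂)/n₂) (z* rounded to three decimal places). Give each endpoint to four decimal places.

p̂₁ = 43/68 = 0.63235, p̂₂ = 184/640 = 0.28750; p̂₁ − p̂₂ = 0.34485.
SE = √(0.003418863 + 0.000320068) = √0.003738931 = 0.061147.
z* = 1.645 at the 90% level. Margin of error = 0.10059.
Interval: 0.34485 ± 0.10059 → (0.2443, 0.4454).

(0.2443, 0.4454)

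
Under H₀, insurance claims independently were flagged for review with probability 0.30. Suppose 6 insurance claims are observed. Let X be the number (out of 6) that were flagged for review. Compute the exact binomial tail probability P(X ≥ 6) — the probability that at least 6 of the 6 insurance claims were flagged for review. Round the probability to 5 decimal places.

X is binomial with n = 6 and p = 0.30.
P(X ≥ 6) = C(6,6)·0.30^6·0.70^0.
= 0.000729 = 0.00073.

P = 0.00073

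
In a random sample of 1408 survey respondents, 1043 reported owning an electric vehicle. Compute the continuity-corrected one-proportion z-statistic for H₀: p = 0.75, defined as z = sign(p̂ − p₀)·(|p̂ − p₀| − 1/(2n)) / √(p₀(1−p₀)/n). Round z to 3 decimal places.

Sample proportion p̂ = 1043/1408 = 0.74077. p̂ − p₀ = -0.009233.
1/(2n) = 0.000355.
Corrected numerator: |-0.009233| − 0.000355 = 0.008878.
Null standard error: √(0.75·0.25/1408) = √0.000133168 = 0.011540.
z = (−)0.008878/0.011540 = -0.769.

z = -0.769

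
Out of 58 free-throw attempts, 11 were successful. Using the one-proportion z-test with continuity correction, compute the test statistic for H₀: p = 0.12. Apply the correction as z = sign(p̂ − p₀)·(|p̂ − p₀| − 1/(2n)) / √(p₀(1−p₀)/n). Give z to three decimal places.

z = 1.430

With x = 11 successes in n = 58, p̂ = 0.18966. p̂ − p₀ = 0.069655.
Continuity correction 1/(2n) = 1/116 = 0.008621.
Corrected numerator: |0.069655| − 0.008621 = 0.061034.
SE₀ = √(0.12·0.88/58) = 0.042670.
z = +0.061034/0.042670 = 1.430.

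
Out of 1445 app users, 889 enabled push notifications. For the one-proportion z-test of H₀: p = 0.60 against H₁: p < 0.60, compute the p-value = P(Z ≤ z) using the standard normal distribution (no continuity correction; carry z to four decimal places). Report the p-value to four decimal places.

p-value = 0.8813

Sample proportion p̂ = 889/1445 = 0.61522.
Null standard error: √(0.60·0.40/1445) = √0.000166090 = 0.012888.
Test statistic (full precision, shown to 4 dp): z = (889/1445 − 0.60)/SE₀ ≈ 1.1814.
p-value = P(Z ≤ z) with z = 1.1814 → 0.8813.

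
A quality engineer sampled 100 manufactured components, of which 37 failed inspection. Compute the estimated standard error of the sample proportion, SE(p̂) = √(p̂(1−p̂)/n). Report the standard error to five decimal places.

The sample proportion is 37/100 = 0.37000.
p̂(1−p̂) = 0.37000·0.63000 = 0.233100.
SE = √(0.233100/100) = 0.04828.

SE = 0.04828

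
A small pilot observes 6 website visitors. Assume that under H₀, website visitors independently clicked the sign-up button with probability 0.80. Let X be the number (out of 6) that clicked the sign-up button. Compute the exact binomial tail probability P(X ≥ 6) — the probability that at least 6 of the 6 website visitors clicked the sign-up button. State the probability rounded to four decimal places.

X is binomial with n = 6 and p = 0.80.
P(X ≥ 6) = C(6,6)·0.80^6·0.20^0.
= 0.262144 = 0.2621.

P = 0.2621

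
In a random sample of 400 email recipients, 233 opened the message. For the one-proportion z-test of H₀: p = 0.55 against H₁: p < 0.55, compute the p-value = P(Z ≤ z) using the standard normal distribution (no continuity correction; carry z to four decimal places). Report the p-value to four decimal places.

With x = 233 successes in n = 400, p̂ = 0.58250.
Null standard error: √(0.55·0.45/400) = √0.000618750 = 0.024875.
z = (p̂ − p₀)/SE = (233/400 − 0.55)/0.024875 ≈ 1.3065.
From the standard normal, P(Z ≤ z) = 0.9043.

p-value = 0.9043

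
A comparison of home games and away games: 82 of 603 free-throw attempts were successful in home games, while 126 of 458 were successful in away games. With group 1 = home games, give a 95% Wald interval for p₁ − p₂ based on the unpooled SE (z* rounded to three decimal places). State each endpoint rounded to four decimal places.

(-0.1883, -0.0899)

p̂₁ = 0.13599, p̂₂ = 0.27511, so the observed difference is -0.13912.
SE = √(0.000194850 + 0.000435424) = √0.000630274 = 0.025105.
z* = 1.960 at the 95% level. Margin = 1.960·0.025105 = 0.04921.
CI: -0.13912 ± 0.04921 = (-0.1883, -0.0899).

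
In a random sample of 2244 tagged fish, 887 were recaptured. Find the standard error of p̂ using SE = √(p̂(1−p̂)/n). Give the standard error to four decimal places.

With x = 887 successes in n = 2244, p̂ = 0.39528.
p̂(1−p̂) = 0.239034.
SE = √(0.239034/2244) = 0.0103.

SE = 0.0103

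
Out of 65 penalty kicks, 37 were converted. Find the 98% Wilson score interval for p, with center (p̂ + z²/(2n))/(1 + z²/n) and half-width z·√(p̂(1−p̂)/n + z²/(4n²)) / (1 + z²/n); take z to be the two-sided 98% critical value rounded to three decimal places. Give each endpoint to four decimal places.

(0.4265, 0.7013)

Here p̂ = 37/65 = 0.56923 and z = 2.326 (z² = 5.410276).
1 + z²/n = 1.083235.
Center = (0.56923 + 0.041618)/1.083235 = 0.56391.
Radicand: p̂(1−p̂)/n + z²/(4n²) = 0.003772417 + 0.000320135 = 0.004092552.
Half-width = z·√(radicand)/denom = 2.326·0.063973/1.083235 = 0.13737.
Interval: 0.56391 ± 0.13737 → (0.4265, 0.7013).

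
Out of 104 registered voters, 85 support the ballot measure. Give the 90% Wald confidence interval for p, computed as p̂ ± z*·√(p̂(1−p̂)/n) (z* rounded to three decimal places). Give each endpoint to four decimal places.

Sample proportion p̂ = 85/104 = 0.81731.
SE = √(p̂(1−p̂)/n) = √(0.149316/104) = 0.037891.
z* = 1.645 at the 90% level.
Margin = 1.645·0.037891 = 0.06233.
Interval: 0.81731 ± 0.06233 → (0.7550, 0.8796).

(0.7550, 0.8796)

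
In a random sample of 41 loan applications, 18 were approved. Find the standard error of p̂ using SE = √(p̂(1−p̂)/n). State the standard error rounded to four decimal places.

The sample proportion is 18/41 = 0.43902.
p̂(1−p̂) = 0.43902·0.56098 = 0.246281.
SE = √(0.246281/41) = √0.006006854 = 0.0775.

SE = 0.0775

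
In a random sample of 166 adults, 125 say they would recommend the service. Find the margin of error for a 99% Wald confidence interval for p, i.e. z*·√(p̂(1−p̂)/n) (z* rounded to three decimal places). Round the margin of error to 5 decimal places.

ME = 0.08622

Sample proportion p̂ = 125/166 = 0.75301.
SE(p̂) = √(0.75301·0.24699/166) = 0.033472.
For 99% confidence, z* = 2.576.
ME = 2.576·0.033472 = 0.08622.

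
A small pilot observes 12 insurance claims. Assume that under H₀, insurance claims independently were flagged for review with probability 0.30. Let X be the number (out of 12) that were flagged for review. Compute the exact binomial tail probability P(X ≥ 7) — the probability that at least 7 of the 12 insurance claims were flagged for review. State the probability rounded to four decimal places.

P = 0.0386

X is binomial with n = 12 and p = 0.30.
P(X ≥ 7) = Σ_{j=7}^{12} C(12,j)·0.30^j·0.70^{12−j}.
= 0.029111 + 0.007798 + 0.001485 + 0.000191 + 0.000015 + 0.000001 = 0.0386.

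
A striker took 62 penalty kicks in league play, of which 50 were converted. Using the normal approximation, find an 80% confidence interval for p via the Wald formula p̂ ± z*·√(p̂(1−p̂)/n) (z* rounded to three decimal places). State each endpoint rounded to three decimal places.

Sample proportion p̂ = 50/62 = 0.80645.
Standard error of p̂: √(0.156087/62) = √0.002517539 = 0.050175.
For 80% confidence, z* = 1.282.
Margin = 1.282·0.050175 = 0.06432.
CI: 0.80645 ± 0.06432 = (0.742, 0.871).

(0.742, 0.871)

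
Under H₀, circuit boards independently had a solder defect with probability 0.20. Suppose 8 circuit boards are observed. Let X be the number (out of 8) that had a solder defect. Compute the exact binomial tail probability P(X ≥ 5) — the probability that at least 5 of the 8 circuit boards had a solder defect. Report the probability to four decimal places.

P = 0.0104

X is binomial with n = 8 and p = 0.20.
P(X ≥ 5) = C(8,5)·0.20^5·0.80^3 + C(8,6)·0.20^6·0.80^2 + C(8,7)·0.20^7·0.80^1 + C(8,8)·0.20^8·0.80^0.
= 0.009175 + 0.001147 + 0.000082 + 0.000003 = 0.0104.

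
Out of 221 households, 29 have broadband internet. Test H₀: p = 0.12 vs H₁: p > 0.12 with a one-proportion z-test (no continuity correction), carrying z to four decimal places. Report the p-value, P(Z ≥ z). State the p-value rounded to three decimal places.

Sample proportion p̂ = 29/221 = 0.13122.
Under H₀, SE = √(p₀(1−p₀)/n) = √(0.12·0.88/221) = √0.000477828 = 0.021859.
Test statistic (full precision, shown to 4 dp): z = (29/221 − 0.12)/SE₀ ≈ 0.5134.
From the standard normal, P(Z ≥ z) = 0.304.

p-value = 0.304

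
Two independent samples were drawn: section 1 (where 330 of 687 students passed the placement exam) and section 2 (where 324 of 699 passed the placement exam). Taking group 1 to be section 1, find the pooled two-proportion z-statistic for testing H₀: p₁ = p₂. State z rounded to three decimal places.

Sample proportions: p̂₁ = 330/687 = 0.48035 and p̂₂ = 324/699 = 0.46352.
Pooled p̂ = (330+324)/(687+699) = 654/1386 = 0.47186.
SE = √[p̂(1−p̂)(1/n₁+1/n₂)] = √[0.47186·0.52814·(1/687+1/699)] ≈ 0.026819.
z = (p̂₁ − p̂₂)/SE = (0.48035 − 0.46352)/0.026819 = 0.01683/0.026819 = 0.628.

z = 0.628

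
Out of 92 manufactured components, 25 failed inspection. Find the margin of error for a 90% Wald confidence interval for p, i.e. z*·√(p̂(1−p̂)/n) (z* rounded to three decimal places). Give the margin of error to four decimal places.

p̂ = 25/92 = 0.27174.
SE(p̂) = √(0.27174·0.72826/92) = 0.046379.
z* = 1.645 at the 90% level.
Margin of error = z*·SE = 1.645 × 0.046379 = 0.0763.

ME = 0.0763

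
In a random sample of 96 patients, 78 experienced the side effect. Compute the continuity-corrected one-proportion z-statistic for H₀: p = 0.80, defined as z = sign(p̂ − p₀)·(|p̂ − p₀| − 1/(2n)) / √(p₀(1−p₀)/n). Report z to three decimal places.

z = 0.179

The sample proportion is 78/96 = 0.81250. p̂ − p₀ = 0.012500.
Continuity correction 1/(2n) = 1/192 = 0.005208.
Corrected numerator: |0.012500| − 0.005208 = 0.007292.
Null standard error: √(0.80·0.20/96) = √0.001666667 = 0.040825.
z = +0.007292/0.040825 = 0.179.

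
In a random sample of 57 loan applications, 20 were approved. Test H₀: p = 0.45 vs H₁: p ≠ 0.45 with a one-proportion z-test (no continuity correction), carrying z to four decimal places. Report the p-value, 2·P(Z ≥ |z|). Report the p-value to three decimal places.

Sample proportion p̂ = 20/57 = 0.35088.
SE₀ = √(0.45·0.55/57) = 0.065895.
Test statistic (full precision, shown to 4 dp): z = (20/57 − 0.45)/SE₀ ≈ -1.5043.
From the standard normal, 2·P(Z ≥ |z|) = 0.133.

p-value = 0.133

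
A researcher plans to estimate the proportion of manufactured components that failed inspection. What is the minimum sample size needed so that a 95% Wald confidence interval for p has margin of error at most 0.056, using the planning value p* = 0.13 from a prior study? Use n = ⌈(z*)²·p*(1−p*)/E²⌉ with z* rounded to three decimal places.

n = 139

The 95% critical value is z* = 1.960.
p*(1−p*) = 0.1131.
Required n before rounding: 3.841600 × 0.1131 / 0.056² = 138.547.
⌈138.547⌉ = 139.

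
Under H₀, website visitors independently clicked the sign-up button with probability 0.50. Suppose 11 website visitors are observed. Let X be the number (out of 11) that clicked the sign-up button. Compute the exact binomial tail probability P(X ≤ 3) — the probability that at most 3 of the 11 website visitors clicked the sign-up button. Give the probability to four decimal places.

X ~ Binomial(n=11, p=0.50).
P(X ≤ 3) = C(11,0)·0.50^0·0.50^11 + C(11,1)·0.50^1·0.50^10 + C(11,2)·0.50^2·0.50^9 + C(11,3)·0.50^3·0.50^8.
= 0.000488 + 0.005371 + 0.026855 + 0.080566 = 0.1133.

P = 0.1133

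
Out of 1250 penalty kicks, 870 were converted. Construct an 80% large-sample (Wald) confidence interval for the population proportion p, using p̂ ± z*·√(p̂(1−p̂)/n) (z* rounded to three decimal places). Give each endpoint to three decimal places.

With x = 870 successes in n = 1250, p̂ = 0.69600.
SE(p̂) = √(0.69600·0.30400/1250) = 0.013010.
z* = 1.282 at the 80% level.
Margin = 1.282·0.013010 = 0.01668.
Interval: 0.69600 ± 0.01668 → (0.679, 0.713).

(0.679, 0.713)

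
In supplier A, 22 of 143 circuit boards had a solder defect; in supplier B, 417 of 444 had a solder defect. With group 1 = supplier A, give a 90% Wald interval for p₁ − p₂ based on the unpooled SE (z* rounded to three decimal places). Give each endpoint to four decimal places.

p̂₁ = 0.15385, p̂₂ = 0.93919, so the observed difference is -0.78534.
SE = √(0.000910332 + 0.000128633) = √0.001038965 = 0.032233.
The 90% critical value is z* = 1.645. Margin of error = 0.05302.
CI: -0.78534 ± 0.05302 = (-0.8384, -0.7323).

(-0.8384, -0.7323)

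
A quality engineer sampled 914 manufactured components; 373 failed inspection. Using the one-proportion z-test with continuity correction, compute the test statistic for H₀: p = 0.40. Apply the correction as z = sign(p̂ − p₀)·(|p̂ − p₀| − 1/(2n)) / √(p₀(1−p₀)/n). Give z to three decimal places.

The sample proportion is 373/914 = 0.40810. p̂ − p₀ = 0.008096.
Continuity correction 1/(2n) = 1/1828 = 0.000547.
Corrected numerator: |0.008096| − 0.000547 = 0.007549.
Null standard error: √(0.40·0.60/914) = √0.000262582 = 0.016204.
z = (+)0.007549/0.016204 = 0.466.

z = 0.466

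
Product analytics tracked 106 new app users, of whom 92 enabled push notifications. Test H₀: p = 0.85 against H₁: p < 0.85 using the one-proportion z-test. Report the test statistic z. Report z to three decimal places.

Sample proportion p̂ = 92/106 = 0.86792.
Null standard error: √(0.85·0.15/106) = √0.001202830 = 0.034682.
z = (p̂ − p₀)/SE = (0.86792 − 0.85)/0.034682 = 0.517.

z = 0.517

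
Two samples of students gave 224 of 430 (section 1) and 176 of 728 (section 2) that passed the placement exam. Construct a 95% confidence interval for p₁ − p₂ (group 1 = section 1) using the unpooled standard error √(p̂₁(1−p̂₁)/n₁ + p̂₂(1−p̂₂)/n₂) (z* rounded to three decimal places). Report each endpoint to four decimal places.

p̂₁ = 224/430 = 0.52093, p̂₂ = 176/728 = 0.24176; p̂₁ − p̂₂ = 0.27917.
Unpooled SE = √(p̂₁(1−p̂₁)/n₁ + p̂₂(1−p̂₂)/n₂) = √(0.000580377 + 0.000251801) = 0.028847.
The 95% critical value is z* = 1.960. Margin = 1.960·0.028847 = 0.05654.
CI: 0.27917 ± 0.05654 = (0.2226, 0.3357).

(0.2226, 0.3357)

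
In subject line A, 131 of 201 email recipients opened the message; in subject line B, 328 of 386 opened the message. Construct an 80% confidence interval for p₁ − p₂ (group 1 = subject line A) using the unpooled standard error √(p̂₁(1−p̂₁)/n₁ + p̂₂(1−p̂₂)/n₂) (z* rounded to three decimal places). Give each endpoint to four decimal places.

p̂₁ = 131/201 = 0.65174, p̂₂ = 328/386 = 0.84974; p̂₁ − p̂₂ = -0.19800.
Unpooled SE = √(p̂₁(1−p̂₁)/n₁ + p̂₂(1−p̂₂)/n₂) = √(0.001129227 + 0.000330781) = 0.038210.
z* = 1.282 at the 80% level. Margin of error = 0.04899.
So the interval runs from -0.2470 to -0.1490.

(-0.2470, -0.1490)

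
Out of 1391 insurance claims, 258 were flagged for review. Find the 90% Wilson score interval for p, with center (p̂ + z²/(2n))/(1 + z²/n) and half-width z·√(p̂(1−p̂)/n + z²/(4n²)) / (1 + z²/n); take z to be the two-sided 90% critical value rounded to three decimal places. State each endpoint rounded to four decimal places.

(0.1690, 0.2032)

p̂ = 258/1391 = 0.18548; z = 1.645, so z² = 2.706025.
1 + z²/n = 1.001945.
Center = (0.18548 + 0.000973)/1.001945 = 0.18609.
Radicand: p̂(1−p̂)/n + z²/(4n²) = 0.000108610 + 0.000000350 = 0.000108960.
Half-width = z·√(radicand)/denom = 1.645·0.010438/1.001945 = 0.01714.
Interval: 0.18609 ± 0.01714 → (0.1690, 0.2032).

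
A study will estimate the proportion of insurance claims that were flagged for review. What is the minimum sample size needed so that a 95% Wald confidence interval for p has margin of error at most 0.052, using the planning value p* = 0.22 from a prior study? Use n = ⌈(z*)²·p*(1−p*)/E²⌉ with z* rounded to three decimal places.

n = 244

The 95% critical value is z* = 1.960.
p*(1−p*) = 0.1716.
(z*)²·p*(1−p*)/E² = 3.841600·0.1716/0.002704 = 243.794.
Rounding up, n = 244.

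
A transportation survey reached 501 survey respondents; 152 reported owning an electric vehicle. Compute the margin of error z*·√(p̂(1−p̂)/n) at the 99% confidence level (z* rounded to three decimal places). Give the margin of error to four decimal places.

The sample proportion is 152/501 = 0.30339.
SE = √(p̂(1−p̂)/n) = √(0.211346/501) = 0.020539.
The 99% critical value is z* = 2.576.
ME = 2.576·0.020539 = 0.0529.

ME = 0.0529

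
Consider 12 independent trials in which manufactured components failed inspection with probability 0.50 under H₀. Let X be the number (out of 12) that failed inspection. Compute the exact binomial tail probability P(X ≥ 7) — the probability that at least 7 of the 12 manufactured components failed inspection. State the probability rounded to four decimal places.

X ~ Binomial(n=12, p=0.50).
P(X ≥ 7) = Σ_{j=7}^{12} C(12,j)·0.50^j·0.50^{12−j}.
= 0.193359 + 0.120850 + 0.053711 + 0.016113 + 0.002930 + 0.000244 = 0.3872.

P = 0.3872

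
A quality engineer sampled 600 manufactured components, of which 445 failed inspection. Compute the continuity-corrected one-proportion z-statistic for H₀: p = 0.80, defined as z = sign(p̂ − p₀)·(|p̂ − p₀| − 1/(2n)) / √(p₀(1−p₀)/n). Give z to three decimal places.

p̂ = 445/600 = 0.74167. p̂ − p₀ = -0.058333.
Continuity correction 1/(2n) = 1/1200 = 0.000833.
Corrected numerator: |-0.058333| − 0.000833 = 0.057500.
SE₀ = √(0.80·0.20/600) = 0.016330.
z = (−)0.057500/0.016330 = -3.521.

z = -3.521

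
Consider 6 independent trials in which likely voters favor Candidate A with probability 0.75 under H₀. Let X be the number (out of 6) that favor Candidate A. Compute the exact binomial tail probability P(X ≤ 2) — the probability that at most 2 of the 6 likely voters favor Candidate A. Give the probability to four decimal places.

P = 0.0376

X is binomial with n = 6 and p = 0.75.
P(X ≤ 2) = C(6,0)·0.75^0·0.25^6 + C(6,1)·0.75^1·0.25^5 + C(6,2)·0.75^2·0.25^4.
= 0.000244 + 0.004395 + 0.032959 = 0.0376.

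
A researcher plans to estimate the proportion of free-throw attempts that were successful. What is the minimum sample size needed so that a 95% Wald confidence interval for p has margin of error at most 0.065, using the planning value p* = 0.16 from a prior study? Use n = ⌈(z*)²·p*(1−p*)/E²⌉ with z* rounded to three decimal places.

n = 123

For 95% confidence, z* = 1.960.
p*(1−p*) = 0.1344.
Required n before rounding: 3.841600 × 0.1344 / 0.065² = 122.204.
⌈122.204⌉ = 123.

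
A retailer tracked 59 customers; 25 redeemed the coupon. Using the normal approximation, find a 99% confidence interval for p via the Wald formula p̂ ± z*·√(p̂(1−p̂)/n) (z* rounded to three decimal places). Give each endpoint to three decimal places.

(0.258, 0.589)

Sample proportion p̂ = 25/59 = 0.42373.
SE(p̂) = √(0.42373·0.57627/59) = 0.064333.
For 99% confidence, z* = 2.576.
Margin of error: 2.576 × 0.064333 = 0.16572.
So the interval runs from 0.258 to 0.589.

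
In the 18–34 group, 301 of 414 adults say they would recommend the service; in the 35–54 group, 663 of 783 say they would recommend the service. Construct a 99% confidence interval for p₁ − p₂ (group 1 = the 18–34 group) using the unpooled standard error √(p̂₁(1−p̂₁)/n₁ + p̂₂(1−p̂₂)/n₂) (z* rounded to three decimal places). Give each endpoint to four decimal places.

p̂₁ = 0.72705, p̂₂ = 0.84674, so the observed difference is -0.11969.
Unpooled SE = √(p̂₁(1−p̂₁)/n₁ + p̂₂(1−p̂₂)/n₂) = √(0.000479340 + 0.000165733) = 0.025398.
The 99% critical value is z* = 2.576. Margin = 2.576·0.025398 = 0.06543.
Interval: -0.11969 ± 0.06543 → (-0.1851, -0.0543).

(-0.1851, -0.0543)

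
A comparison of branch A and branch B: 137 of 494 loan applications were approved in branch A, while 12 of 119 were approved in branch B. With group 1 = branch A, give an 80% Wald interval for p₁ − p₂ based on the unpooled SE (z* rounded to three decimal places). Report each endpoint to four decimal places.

(0.1327, 0.2203)

p̂₁ = 0.27733, p̂₂ = 0.10084, so the observed difference is 0.17649.
SE = √(0.000405703 + 0.000761946) = √0.001167649 = 0.034171.
For 80% confidence, z* = 1.282. Margin of error = 0.04381.
So the interval runs from 0.1327 to 0.2203.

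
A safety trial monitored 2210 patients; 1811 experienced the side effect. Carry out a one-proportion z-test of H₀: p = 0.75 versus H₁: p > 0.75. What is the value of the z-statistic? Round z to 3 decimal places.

The sample proportion is 1811/2210 = 0.81946.
Under H₀, SE = √(p₀(1−p₀)/n) = √(0.75·0.25/2210) = √0.000084842 = 0.009211.
z = (p̂ − p₀)/SE = (0.81946 − 0.75)/0.009211 = 7.541.

z = 7.541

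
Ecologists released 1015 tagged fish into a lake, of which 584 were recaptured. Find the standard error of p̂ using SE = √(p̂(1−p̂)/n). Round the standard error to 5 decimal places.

Sample proportion p̂ = 584/1015 = 0.57537.
p̂(1−p̂) = 0.244319.
SE = √(0.244319/1015) = √0.000240708 = 0.01551.

SE = 0.01551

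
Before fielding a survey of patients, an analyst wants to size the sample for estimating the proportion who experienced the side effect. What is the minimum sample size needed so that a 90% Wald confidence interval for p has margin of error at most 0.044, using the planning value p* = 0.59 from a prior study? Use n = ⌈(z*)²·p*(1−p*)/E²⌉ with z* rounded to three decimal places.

n = 339

z* = 1.645 at the 90% level.
p*(1−p*) = 0.2419.
(z*)²·p*(1−p*)/E² = 2.706025·0.2419/0.001936 = 338.113.
⌈338.113⌉ = 339.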